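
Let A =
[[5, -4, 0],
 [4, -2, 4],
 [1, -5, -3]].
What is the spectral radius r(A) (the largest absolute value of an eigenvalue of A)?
r(A) ≈ 4.9344

The eigenvalues of A are the roots of its characteristic polynomial. With M = A (coefficients from the trace, the sum of principal 2x2 minors, and det A):
  p(λ) = det(λ I - M) = λ^3 + 17λ - 66.
No integer candidate from the rational root theorem (±divisors of 66) is a root, so the roots are irrational. The cubic discriminant is Δ = -137264 < 0, so there is one real root and a complex-conjugate pair. p(2) = -24 and p(3) = 12 have opposite signs, so a root lies in (2, 3); Newton's method refines it to λ ≈ 2.7107. Dividing out (λ - (2.7107)) leaves approximately λ^2 + 2.7107λ + 24.3479. For λ^2 + 2.7107λ + 24.3479 the discriminant is -90.0438. It is negative, so the remaining roots are the complex-conjugate pair λ ≈ -1.3554 ± 4.7446i. Their product equals the constant term, so |λ|^2 ≈ 24.3479 and |λ| ≈ 4.9344.
Thus the eigenvalues (to 4 decimals) are 2.7107 (modulus 2.7107); -1.3554 ± 4.7446i (modulus 4.9344). The spectral radius is the largest modulus: r(A) ≈ 4.9344. (Cross-check: r(A) ≤ ||A||_2 ≈ 8.7664; equality holds whenever A is normal, though it can also hold for some non-normal A.)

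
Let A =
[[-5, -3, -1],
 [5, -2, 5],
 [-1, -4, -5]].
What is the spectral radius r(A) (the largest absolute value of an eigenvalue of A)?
r(A) = sqrt(47) ≈ 6.8557

The eigenvalues of A are the roots of its characteristic polynomial. With M = A (coefficients from the trace, the sum of principal 2x2 minors, and det A):
  p(λ) = det(λ I - M) = λ^3 + 12λ^2 + 79λ + 188.
By the rational root theorem any rational root is an integer divisor of 188. Testing λ = -4: p(-4) = -64 + 192 - 316 + 188 = 0, so λ = -4 is a root. Dividing out (λ + 4) leaves p(λ) = (λ + 4)(λ^2 + 8λ + 47). For λ^2 + 8λ + 47 the discriminant is -124. It is negative, so the roots are the complex-conjugate pair λ = -4 ± (sqrt(124)/2) i ≈ -4 ± 5.5678i. For a conjugate pair the product of the roots equals the constant term, so |λ|^2 = 47 and |λ| = sqrt(47) ≈ 6.8557.
Thus the eigenvalues (to 4 decimals) are -4 ± 5.5678i (modulus 6.8557); -4 (modulus 4). The spectral radius is the largest modulus: r(A) = sqrt(47) ≈ 6.8557. (Cross-check: r(A) ≤ ||A||_2 ≈ 9.4856; equality holds whenever A is normal, though it can also hold for some non-normal A.)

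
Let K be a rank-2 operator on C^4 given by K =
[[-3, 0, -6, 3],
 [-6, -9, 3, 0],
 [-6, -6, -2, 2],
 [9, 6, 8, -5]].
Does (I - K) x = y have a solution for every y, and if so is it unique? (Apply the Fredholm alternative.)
(I - K) is invertible (det(I - K) = 80 ≠ 0), so for every y in C^4 the equation (I - K) x = y has a unique solution.

K has rank 2 and factors as K = U V^T = u1 v1^T + u2 v2^T with u1 = (3, -3, 0, -3), v1 = (-1, 0, -2, 1), u2 = (0, 3, 2, -2), v2 = (-3, -3, -1, 1) (multiplying out reproduces the displayed K). The nonzero eigenvalues of U V^T coincide with those of the 2 x 2 matrix G = V^T U = [[v1·u1, v1·u2], [v2·u1, v2·u2]] = [[-6, -6], [-3, -13]], and by the Sylvester determinant identity det(I_4 - U V^T) = det(I_2 - V^T U) = det([[7, 6], [3, 14]]) = (7)(14) - (6)(3) = 80. (Direct check: I - K =
[[4, 0, 6, -3],
 [6, 10, -3, 0],
 [6, 6, 3, -2],
 [-9, -6, -8, 6]]
has determinant 80.) The finite-dimensional Fredholm alternative says: either (I - K) is invertible, or ker(I - K) ≠ {0} and then range(I - K) = ker((I - K)^*)^⊥, with dim ker(I - K) = dim ker((I - K)^*). Since det(I - K) ≠ 0, 1 is not an eigenvalue of K and ker(I - K) = {0}, so we are in the first case: for every y there is a unique x = (I - K)^(-1) y. (Explicitly, by the Woodbury identity, (I - U V^T)^(-1) = I + U (I_2 - G)^(-1) V^T.)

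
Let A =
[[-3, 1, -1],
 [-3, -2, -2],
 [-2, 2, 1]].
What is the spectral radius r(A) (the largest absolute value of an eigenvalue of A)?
r(A) = sqrt(11) ≈ 3.3166

The eigenvalues of A are the roots of its characteristic polynomial. With M = A (coefficients from the trace, the sum of principal 2x2 minors, and det A):
  p(λ) = det(λ I - M) = λ^3 + 4λ^2 + 6λ - 11.
By the rational root theorem any rational root is an integer divisor of 11. Testing λ = 1: p(1) = 1 + 4 + 6 - 11 = 0, so λ = 1 is a root. Dividing out (λ - 1) leaves p(λ) = (λ - 1)(λ^2 + 5λ + 11). For λ^2 + 5λ + 11 the discriminant is -19. It is negative, so the roots are the complex-conjugate pair λ = -5/2 ± (sqrt(19)/2) i ≈ -2.5 ± 2.1794i. For a conjugate pair the product of the roots equals the constant term, so |λ|^2 = 11 and |λ| = sqrt(11) ≈ 3.3166.
Thus the eigenvalues (to 4 decimals) are -2.5 ± 2.1794i (modulus 3.3166); 1 (modulus 1). The spectral radius is the largest modulus: r(A) = sqrt(11) ≈ 3.3166. (Cross-check: r(A) ≤ ||A||_2 ≈ 4.9676; equality holds whenever A is normal, though it can also hold for some non-normal A.)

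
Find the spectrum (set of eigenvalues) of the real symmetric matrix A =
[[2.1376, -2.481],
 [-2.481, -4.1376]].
sigma(A) ≈ {-5, 3}

A is real symmetric, so its spectrum consists of real eigenvalues. Expanding the characteristic polynomial of the displayed matrix gives
  det(λ I - A) = p(λ) = λ^2 + (2)λ + (-15).
Solving p(λ) = 0 yields eigenvalues ≈ -5, 3. (A is shown rounded to 4 decimals, so these recover the underlying integer eigenvalues to within that precision.)
Verification: the trace of A = -2 equals the sum of eigenvalues -2, and det(A) ≈ -14.9999 matches the eigenvalue product -15.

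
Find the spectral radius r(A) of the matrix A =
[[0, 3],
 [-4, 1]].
r(A) = sqrt(12) ≈ 3.4641

The eigenvalues of A are the roots of its characteristic polynomial. With M = A (coefficients from the trace and determinant):
  p(λ) = det(λ I - M) = λ^2 - λ + 12.
For λ^2 - λ + 12 the discriminant is -47. It is negative, so the roots are the complex-conjugate pair λ = 1/2 ± (sqrt(47)/2) i ≈ 0.5 ± 3.4278i. For a conjugate pair the product of the roots equals the constant term, so |λ|^2 = 12 and |λ| = sqrt(12) ≈ 3.4641.
Thus the eigenvalues (to 4 decimals) are 0.5 ± 3.4278i (modulus 3.4641). The spectral radius is the largest modulus: r(A) = sqrt(12) ≈ 3.4641. (Cross-check: r(A) ≤ ||A||_2 ≈ 4.2426; equality holds whenever A is normal, though it can also hold for some non-normal A.)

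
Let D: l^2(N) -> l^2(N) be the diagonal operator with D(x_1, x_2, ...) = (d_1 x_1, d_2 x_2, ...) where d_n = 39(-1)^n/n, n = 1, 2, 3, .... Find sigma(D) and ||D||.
sigma(D) = {39(-1)^n/n : n ≥ 1} ∪ {0}; ||D|| = 39

A bounded diagonal operator on l^2 with diagonal entries d_n has spectrum equal to the closure of {d_n : n ≥ 1}: every d_n is an eigenvalue (with eigenvector e_n), so {d_n} ⊂ sigma(D); the spectrum is closed, so its closure is too; and for lambda not in the closure, (D - lambda I) has bounded inverse (the diagonal entries 1/(d_n - lambda) are bounded). For our sequence d_n = 39(-1)^n/n, n = 1, 2, 3, ...:
  - {d_n} = {39(-1)^n/n : n ≥ 1}; the only limit point is 0
  - closure = {39(-1)^n/n : n ≥ 1} ∪ {0}
For the norm: a diagonal operator has ||D|| = sup_n |d_n|. Here |d_n| = 39/n is decreasing, so sup_n |d_n| = |d_1| = 39. So ||D|| = 39.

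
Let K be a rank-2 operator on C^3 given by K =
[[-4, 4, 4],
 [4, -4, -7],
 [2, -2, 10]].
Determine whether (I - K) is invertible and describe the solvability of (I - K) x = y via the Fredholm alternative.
(I - K) is invertible (det(I - K) = -103 ≠ 0), so for every y in C^3 the equation (I - K) x = y has a unique solution.

K has rank 2 and factors as K = U V^T = u1 v1^T + u2 v2^T with u1 = (-2, 3, -3), v1 = (0, 0, -3), u2 = (-2, 2, 1), v2 = (2, -2, 1) (multiplying out reproduces the displayed K). The nonzero eigenvalues of U V^T coincide with those of the 2 x 2 matrix G = V^T U = [[v1·u1, v1·u2], [v2·u1, v2·u2]] = [[9, -3], [-13, -7]], and by the Sylvester determinant identity det(I_3 - U V^T) = det(I_2 - V^T U) = det([[-8, 3], [13, 8]]) = (-8)(8) - (3)(13) = -103. (Direct check: I - K =
[[5, -4, -4],
 [-4, 5, 7],
 [-2, 2, -9]]
has determinant -103.) The finite-dimensional Fredholm alternative says: either (I - K) is invertible, or ker(I - K) ≠ {0} and then range(I - K) = ker((I - K)^*)^⊥, with dim ker(I - K) = dim ker((I - K)^*). Since det(I - K) ≠ 0, 1 is not an eigenvalue of K and ker(I - K) = {0}, so we are in the first case: for every y there is a unique x = (I - K)^(-1) y. (Explicitly, by the Woodbury identity, (I - U V^T)^(-1) = I + U (I_2 - G)^(-1) V^T.)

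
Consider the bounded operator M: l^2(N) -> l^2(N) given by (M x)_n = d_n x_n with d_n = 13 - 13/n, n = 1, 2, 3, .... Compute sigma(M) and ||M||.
sigma(M) = {13 - 13/n : n ≥ 1} ∪ {13}; ||M|| = 13

A bounded diagonal operator on l^2 with diagonal entries d_n has spectrum equal to the closure of {d_n : n ≥ 1}: every d_n is an eigenvalue (with eigenvector e_n), so {d_n} ⊂ sigma(M); the spectrum is closed, so its closure is too; and for lambda not in the closure, (M - lambda I) has bounded inverse (the diagonal entries 1/(d_n - lambda) are bounded). For our sequence d_n = 13 - 13/n, n = 1, 2, 3, ...:
  - {d_n} = {13 - 13/n : n ≥ 1}; the only limit point is 13
  - closure = {13 - 13/n : n ≥ 1} ∪ {13}
For the norm: a diagonal operator has ||M|| = sup_n |d_n|. Here d_n = 13 - 13/n increases monotonically from d_1 = 0 toward 13, with all terms in [0, 13); so sup_n |d_n| = 13 (the supremum is the limit, not attained). So ||M|| = 13.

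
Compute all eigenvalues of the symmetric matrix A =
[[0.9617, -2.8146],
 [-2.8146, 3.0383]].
sigma(A) ≈ {-1, 5}

A is real symmetric, so its spectrum consists of real eigenvalues. Expanding the characteristic polynomial of the displayed matrix gives
  det(λ I - A) = p(λ) = λ^2 + (-4)λ + (-5).
Solving p(λ) = 0 yields eigenvalues ≈ -1, 5. (A is shown rounded to 4 decimals, so these recover the underlying integer eigenvalues to within that precision.)
Verification: the trace of A = 4 equals the sum of eigenvalues 4, and det(A) ≈ -5.0000 matches the eigenvalue product -5.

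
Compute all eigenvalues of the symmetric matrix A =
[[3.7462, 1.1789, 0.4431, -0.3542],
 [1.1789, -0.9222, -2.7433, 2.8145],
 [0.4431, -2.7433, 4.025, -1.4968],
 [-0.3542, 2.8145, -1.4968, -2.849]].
sigma(A) ≈ {-5, -1, 4, 6}

A is real symmetric, so its spectrum consists of real eigenvalues. Expanding the characteristic polynomial of the displayed matrix gives
  det(λ I - A) = p(λ) = λ^4 + (-4)λ^3 + (-31)λ^2 + (94)λ + (120.0017).
Solving p(λ) = 0 yields eigenvalues ≈ -5, -1, 4, 6. (A is shown rounded to 4 decimals, so these recover the underlying integer eigenvalues to within that precision.)
Verification: the trace of A = 4 equals the sum of eigenvalues 4, and det(A) ≈ 120.0017 matches the eigenvalue product 120.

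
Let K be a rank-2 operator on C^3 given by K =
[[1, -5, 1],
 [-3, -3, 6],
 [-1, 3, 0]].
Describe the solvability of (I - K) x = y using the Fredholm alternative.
(I - K) is invertible (det(I - K) = -32 ≠ 0), so for every y in C^3 the equation (I - K) x = y has a unique solution.

K has rank 2 and factors as K = U V^T = u1 v1^T + u2 v2^T with u1 = (1, -3, -1), v1 = (1, -1, -1), u2 = (2, 3, -1), v2 = (0, -2, 1) (multiplying out reproduces the displayed K). The nonzero eigenvalues of U V^T coincide with those of the 2 x 2 matrix G = V^T U = [[v1·u1, v1·u2], [v2·u1, v2·u2]] = [[5, 0], [5, -7]], and by the Sylvester determinant identity det(I_3 - U V^T) = det(I_2 - V^T U) = det([[-4, 0], [-5, 8]]) = (-4)(8) - (0)(-5) = -32. (Direct check: I - K =
[[0, 5, -1],
 [3, 4, -6],
 [1, -3, 1]]
has determinant -32.) The finite-dimensional Fredholm alternative says: either (I - K) is invertible, or ker(I - K) ≠ {0} and then range(I - K) = ker((I - K)^*)^⊥, with dim ker(I - K) = dim ker((I - K)^*). Since det(I - K) ≠ 0, 1 is not an eigenvalue of K and ker(I - K) = {0}, so we are in the first case: for every y there is a unique x = (I - K)^(-1) y. (Explicitly, by the Woodbury identity, (I - U V^T)^(-1) = I + U (I_2 - G)^(-1) V^T.)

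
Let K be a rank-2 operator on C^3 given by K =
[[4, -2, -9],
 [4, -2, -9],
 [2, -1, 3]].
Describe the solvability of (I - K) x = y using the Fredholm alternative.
(I - K) is invertible (det(I - K) = 11 ≠ 0), so for every y in C^3 the equation (I - K) x = y has a unique solution.

K has rank 2 and factors as K = U V^T = u1 v1^T + u2 v2^T with u1 = (-1, -1, 1), v1 = (2, -1, 3), u2 = (-3, -3, 0), v2 = (-2, 1, 2) (multiplying out reproduces the displayed K). The nonzero eigenvalues of U V^T coincide with those of the 2 x 2 matrix G = V^T U = [[v1·u1, v1·u2], [v2·u1, v2·u2]] = [[2, -3], [3, 3]], and by the Sylvester determinant identity det(I_3 - U V^T) = det(I_2 - V^T U) = det([[-1, 3], [-3, -2]]) = (-1)(-2) - (3)(-3) = 11. (Direct check: I - K =
[[-3, 2, 9],
 [-4, 3, 9],
 [-2, 1, -2]]
has determinant 11.) The finite-dimensional Fredholm alternative says: either (I - K) is invertible, or ker(I - K) ≠ {0} and then range(I - K) = ker((I - K)^*)^⊥, with dim ker(I - K) = dim ker((I - K)^*). Since det(I - K) ≠ 0, 1 is not an eigenvalue of K and ker(I - K) = {0}, so we are in the first case: for every y there is a unique x = (I - K)^(-1) y. (Explicitly, by the Woodbury identity, (I - U V^T)^(-1) = I + U (I_2 - G)^(-1) V^T.)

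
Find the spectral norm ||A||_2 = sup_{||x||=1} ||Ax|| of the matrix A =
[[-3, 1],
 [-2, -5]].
||A||_2 = sqrt((39 + sqrt(365))/2) ≈ 5.39 (= sqrt(largest eigenvalue of A^T A))

||A||_2 = sigma_max(A) = sqrt(lambda_max(A^T A)). Form the symmetric matrix M = A^T A =
[[13, 7],
 [7, 26]].
Its characteristic polynomial (trace, determinant of M give the coefficients) is
  p(λ) = det(λ I - M) = λ^2 - 39λ + 289.
For λ^2 - 39λ + 289 the discriminant is 365. It is nonnegative but not a perfect square, so the roots are real and irrational: λ = (39 ± sqrt(365))/2 ≈ 29.0525, 9.9475.
So the eigenvalues of A^T A are ≈ 9.9475, 29.0525 (all ≥ 0, as they must be for A^T A). The largest is λ_max = (39 + sqrt(365))/2 ≈ 29.0525, hence ||A||_2 = sqrt(λ_max) = sqrt((39 + sqrt(365))/2) ≈ 5.39.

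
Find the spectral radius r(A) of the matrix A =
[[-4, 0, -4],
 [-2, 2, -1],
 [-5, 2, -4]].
r(A) = (6 + sqrt(108))/2 ≈ 8.1962

The eigenvalues of A are the roots of its characteristic polynomial. With M = A (coefficients from the trace, the sum of principal 2x2 minors, and det A):
  p(λ) = det(λ I - M) = λ^3 + 6λ^2 - 18λ.
The constant term is 0, so λ = 0 is a root. Dividing out λ leaves p(λ) = λ(λ^2 + 6λ - 18). For λ^2 + 6λ - 18 the discriminant is 108. It is nonnegative but not a perfect square, so the roots are real and irrational: λ = (-6 ± sqrt(108))/2 ≈ 2.1962, -8.1962.
Thus the eigenvalues (to 4 decimals) are 2.1962 (modulus 2.1962); -8.1962 (modulus 8.1962); 0 (modulus 0). The spectral radius is the largest modulus: r(A) = (6 + sqrt(108))/2 ≈ 8.1962. (Cross-check: r(A) ≤ ||A||_2 ≈ 9.0261; equality holds whenever A is normal, though it can also hold for some non-normal A.)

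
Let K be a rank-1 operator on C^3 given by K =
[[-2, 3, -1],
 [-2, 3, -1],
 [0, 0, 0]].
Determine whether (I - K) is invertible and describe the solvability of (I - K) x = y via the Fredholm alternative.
(I - K) is singular (det(I - K) = 0, i.e. 1 ∈ sigma(K)). (I - K) x = y is solvable iff y ⊥ ker((I - K)^*) = span{(-2, 3, -1)}, i.e. iff -2y_1 + 3y_2 - y_3 = 0. When solvable, the solutions are x = y + c·(1, 1, 0), c arbitrary (ker(I - K) = span{(1, 1, 0)}, dimension 1).

K has rank 1, so it is an outer product K = u v^T: every row of K is a multiple of one row vector. Reading off the entries, u = (1, 1, 0) and v = (-2, 3, -1) (row i of K equals u_i·v^T). A rank-one matrix u v^T satisfies K u = u (v·u) and kills the (2)-dimensional subspace v^⊥, so its characteristic polynomial is lambda^2 (lambda - v·u) with v·u = tr K = 1. Hence the eigenvalues of I - K are 1 (multiplicity 2) and 1 - (1) = 0, so det(I - K) = 0. (Direct check: I - K =
[[3, -3, 1],
 [2, -2, 1],
 [0, 0, 1]]
has determinant 0.) So 1 is an eigenvalue of K and (I - K) is not invertible. The finite-dimensional Fredholm alternative says: either (I - K) is invertible, or ker(I - K) ≠ {0} and then range(I - K) = ker((I - K)^*)^⊥, with dim ker(I - K) = dim ker((I - K)^*). We are in the second case, so we need both kernels. Kernel of I - K: (I - K) u = u - u (v·u) = u - u = 0, so ker(I - K) = span{u} = span{(1, 1, 0)} (it is exactly 1-dimensional because rank(I - K) = 2). Kernel of the adjoint: K is real, so (I - K)^* = I - K^T = I - v u^T, and (I - v u^T) v = v - v (u·v) = 0; hence ker((I - K)^*) = span{v} = span{(-2, 3, -1)}. Therefore (I - K) x = y is solvable iff <y, v> = 0, i.e. iff -2y_1 + 3y_2 - y_3 = 0. When this holds, K y = u (v·y) = 0, so (I - K) y = y and x = y is a particular solution; the full solution set is the line x = y + c·u = y + c·(1, 1, 0), c ∈ C.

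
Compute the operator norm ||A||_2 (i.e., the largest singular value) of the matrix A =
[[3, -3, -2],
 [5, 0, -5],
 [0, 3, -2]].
||A||_2 ≈ 8.0861 (= sqrt(largest eigenvalue of A^T A))

||A||_2 = sigma_max(A) = sqrt(lambda_max(A^T A)). Form the symmetric matrix M = A^T A =
[[34, -9, -31],
 [-9, 18, 0],
 [-31, 0, 33]].
Its characteristic polynomial (trace, sum of principal 2x2 minors, determinant of M give the coefficients) is
  p(λ) = det(λ I - M) = λ^3 - 85λ^2 + 1286λ - 225.
No integer candidate from the rational root theorem (±divisors of 225) is a root, so the roots are irrational. The cubic discriminant is Δ = 3330175601 > 0, so there are three distinct real roots. p(0) = -225 and p(1) = 977 have opposite signs, so a root lies in (0, 1); Newton's method refines it to λ ≈ 0.177. p(19) = 383 and p(20) = -505 have opposite signs, so a root lies in (19, 20); Newton's method refines it to λ ≈ 19.4387. p(65) = -1135 and p(66) = 1887 have opposite signs, so a root lies in (65, 66); Newton's method refines it to λ ≈ 65.3843. Check (Vieta): the three roots sum to 85, matching tr M = 85.
So the eigenvalues of A^T A are ≈ 0.177, 19.4387, 65.3843 (all ≥ 0, as they must be for A^T A). The largest is λ_max ≈ 65.3843, hence ||A||_2 = sqrt(λ_max) ≈ 8.0861.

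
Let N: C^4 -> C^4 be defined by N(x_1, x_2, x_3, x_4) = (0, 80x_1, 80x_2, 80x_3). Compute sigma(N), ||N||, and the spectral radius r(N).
sigma(N) = {0}; ||N|| = 80; r(N) = 0. (N is nilpotent with N^4 = 0.)

On C^4, N is a strictly lower-triangular matrix with 80 on the subdiagonal and zeros elsewhere, so its characteristic polynomial is lambda^4 and every eigenvalue is 0: sigma(N) = {0}. For the operator norm, N e_i = 80e_{i+1} for i = 1, ..., 3 and N e_4 = 0, so the singular values of N are 80 (with multiplicity 3) and 0; hence ||N|| = 80. The spectral radius r(N) = max|lambda| = 0. Note ||N|| > r(N) — characteristic of non-normal nilpotent operators. Indeed N^4 = 0.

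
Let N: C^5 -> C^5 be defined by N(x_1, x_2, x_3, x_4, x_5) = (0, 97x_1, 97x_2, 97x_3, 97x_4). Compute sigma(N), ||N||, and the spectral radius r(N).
sigma(N) = {0}; ||N|| = 97; r(N) = 0. (N is nilpotent with N^5 = 0.)

On C^5, N is a strictly lower-triangular matrix with 97 on the subdiagonal and zeros elsewhere, so its characteristic polynomial is lambda^5 and every eigenvalue is 0: sigma(N) = {0}. For the operator norm, N e_i = 97e_{i+1} for i = 1, ..., 4 and N e_5 = 0, so the singular values of N are 97 (with multiplicity 4) and 0; hence ||N|| = 97. The spectral radius r(N) = max|lambda| = 0. Note ||N|| > r(N) — characteristic of non-normal nilpotent operators. Indeed N^5 = 0.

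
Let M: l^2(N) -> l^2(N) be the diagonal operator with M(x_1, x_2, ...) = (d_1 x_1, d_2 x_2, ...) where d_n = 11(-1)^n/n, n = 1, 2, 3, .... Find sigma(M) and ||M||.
sigma(M) = {11(-1)^n/n : n ≥ 1} ∪ {0}; ||M|| = 11

A bounded diagonal operator on l^2 with diagonal entries d_n has spectrum equal to the closure of {d_n : n ≥ 1}: every d_n is an eigenvalue (with eigenvector e_n), so {d_n} ⊂ sigma(M); the spectrum is closed, so its closure is too; and for lambda not in the closure, (M - lambda I) has bounded inverse (the diagonal entries 1/(d_n - lambda) are bounded). For our sequence d_n = 11(-1)^n/n, n = 1, 2, 3, ...:
  - {d_n} = {11(-1)^n/n : n ≥ 1}; the only limit point is 0
  - closure = {11(-1)^n/n : n ≥ 1} ∪ {0}
For the norm: a diagonal operator has ||M|| = sup_n |d_n|. Here |d_n| = 11/n is decreasing, so sup_n |d_n| = |d_1| = 11. So ||M|| = 11.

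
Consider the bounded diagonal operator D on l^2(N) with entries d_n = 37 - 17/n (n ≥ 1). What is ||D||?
||D|| = 37

For a diagonal operator on l^2 with entries d_n, ||D|| = sup_n |d_n|. Here d_1 = 20, d_2 = 57/2, ..., and d_n = 37 - 17/n increases monotonically toward 37. All terms lie in [20, 37), so |d_n| = d_n and the supremum is the limit 37, which is not attained by any individual d_n. Hence ||D|| = 37.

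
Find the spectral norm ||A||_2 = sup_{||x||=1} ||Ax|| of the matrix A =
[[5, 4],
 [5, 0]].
||A||_2 = sqrt((66 + sqrt(2756))/2) ≈ 7.6973 (= sqrt(largest eigenvalue of A^T A))

||A||_2 = sigma_max(A) = sqrt(lambda_max(A^T A)). Form the symmetric matrix M = A^T A =
[[50, 20],
 [20, 16]].
Its characteristic polynomial (trace, determinant of M give the coefficients) is
  p(λ) = det(λ I - M) = λ^2 - 66λ + 400.
For λ^2 - 66λ + 400 the discriminant is 2756. It is nonnegative but not a perfect square, so the roots are real and irrational: λ = (66 ± sqrt(2756))/2 ≈ 59.2488, 6.7512.
So the eigenvalues of A^T A are ≈ 6.7512, 59.2488 (all ≥ 0, as they must be for A^T A). The largest is λ_max = (66 + sqrt(2756))/2 ≈ 59.2488, hence ||A||_2 = sqrt(λ_max) = sqrt((66 + sqrt(2756))/2) ≈ 7.6973.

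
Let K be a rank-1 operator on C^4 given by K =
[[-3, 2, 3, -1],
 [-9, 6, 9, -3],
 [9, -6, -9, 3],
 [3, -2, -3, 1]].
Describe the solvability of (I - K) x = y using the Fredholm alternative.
(I - K) is invertible (det(I - K) = 6 ≠ 0), so for every y in C^4 the equation (I - K) x = y has a unique solution.

K has rank 1, so it is an outer product K = u v^T: every row of K is a multiple of one row vector. Reading off the entries, u = (1, 3, -3, -1) and v = (-3, 2, 3, -1) (row i of K equals u_i·v^T). A rank-one matrix u v^T satisfies K u = u (v·u) and kills the (3)-dimensional subspace v^⊥, so its characteristic polynomial is lambda^3 (lambda - v·u) with v·u = tr K = -5. Hence the eigenvalues of I - K are 1 (multiplicity 3) and 1 - (-5) = 6, so det(I - K) = 6. (Direct check: I - K =
[[4, -2, -3, 1],
 [9, -5, -9, 3],
 [-9, 6, 10, -3],
 [-3, 2, 3, 0]]
has determinant 6.) The finite-dimensional Fredholm alternative says: either (I - K) is invertible, or ker(I - K) ≠ {0} and then range(I - K) = ker((I - K)^*)^⊥, with dim ker(I - K) = dim ker((I - K)^*). Since det(I - K) ≠ 0, 1 is not an eigenvalue of K and ker(I - K) = {0}, so we are in the first case: for every y there is a unique x = (I - K)^(-1) y. Explicitly, by the Sherman–Morrison formula, (I - u v^T)^(-1) = I + u v^T/(1 - v·u), i.e. (I - K)^(-1) = I + K/(6).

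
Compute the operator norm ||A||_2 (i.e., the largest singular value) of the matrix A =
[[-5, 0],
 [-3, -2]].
||A||_2 = sqrt((38 + sqrt(1044))/2) ≈ 5.9292 (= sqrt(largest eigenvalue of A^T A))

||A||_2 = sigma_max(A) = sqrt(lambda_max(A^T A)). Form the symmetric matrix M = A^T A =
[[34, 6],
 [6, 4]].
Its characteristic polynomial (trace, determinant of M give the coefficients) is
  p(λ) = det(λ I - M) = λ^2 - 38λ + 100.
For λ^2 - 38λ + 100 the discriminant is 1044. It is nonnegative but not a perfect square, so the roots are real and irrational: λ = (38 ± sqrt(1044))/2 ≈ 35.1555, 2.8445.
So the eigenvalues of A^T A are ≈ 2.8445, 35.1555 (all ≥ 0, as they must be for A^T A). The largest is λ_max = (38 + sqrt(1044))/2 ≈ 35.1555, hence ||A||_2 = sqrt(λ_max) = sqrt((38 + sqrt(1044))/2) ≈ 5.9292.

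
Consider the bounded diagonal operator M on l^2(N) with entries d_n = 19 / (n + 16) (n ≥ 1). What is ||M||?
||M|| = 19/17 (attained at n = 1)

For M diagonal, ||M|| = sup_n |d_n| = sup_n 19/(n + 16). This is positive and strictly decreasing in n, so the supremum is attained at n = 1: d_1 = 19/(1 + 16) = 19/17. Hence ||M|| = 19/17.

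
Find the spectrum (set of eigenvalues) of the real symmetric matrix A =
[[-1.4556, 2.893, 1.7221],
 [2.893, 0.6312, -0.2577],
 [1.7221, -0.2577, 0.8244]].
sigma(A) ≈ {-4, 1, 3}

A is real symmetric, so its spectrum consists of real eigenvalues. Expanding the characteristic polynomial of the displayed matrix gives
  det(λ I - A) = p(λ) = λ^3 + (0)λ^2 + (-13)λ + (12).
Solving p(λ) = 0 yields eigenvalues ≈ -4, 1, 3. (A is shown rounded to 4 decimals, so these recover the underlying integer eigenvalues to within that precision.)
Verification: the trace of A = 0 equals the sum of eigenvalues 0, and det(A) ≈ -12.0002 matches the eigenvalue product -12.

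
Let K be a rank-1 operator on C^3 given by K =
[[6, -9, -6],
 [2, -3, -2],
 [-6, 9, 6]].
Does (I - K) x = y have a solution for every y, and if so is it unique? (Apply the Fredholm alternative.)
(I - K) is invertible (det(I - K) = -8 ≠ 0), so for every y in C^3 the equation (I - K) x = y has a unique solution.

K has rank 1, so it is an outer product K = u v^T: every row of K is a multiple of one row vector. Reading off the entries, u = (3, 1, -3) and v = (2, -3, -2) (row i of K equals u_i·v^T). A rank-one matrix u v^T satisfies K u = u (v·u) and kills the (2)-dimensional subspace v^⊥, so its characteristic polynomial is lambda^2 (lambda - v·u) with v·u = tr K = 9. Hence the eigenvalues of I - K are 1 (multiplicity 2) and 1 - (9) = -8, so det(I - K) = -8. (Direct check: I - K =
[[-5, 9, 6],
 [-2, 4, 2],
 [6, -9, -5]]
has determinant -8.) The finite-dimensional Fredholm alternative says: either (I - K) is invertible, or ker(I - K) ≠ {0} and then range(I - K) = ker((I - K)^*)^⊥, with dim ker(I - K) = dim ker((I - K)^*). Since det(I - K) ≠ 0, 1 is not an eigenvalue of K and ker(I - K) = {0}, so we are in the first case: for every y there is a unique x = (I - K)^(-1) y. Explicitly, by the Sherman–Morrison formula, (I - u v^T)^(-1) = I + u v^T/(1 - v·u), i.e. (I - K)^(-1) = I + K/(-8).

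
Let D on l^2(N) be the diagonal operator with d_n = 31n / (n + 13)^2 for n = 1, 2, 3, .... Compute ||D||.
||D|| = 31/52 (attained at n = 13)

For D diagonal, ||D|| = sup_n |d_n|. Treat f(x) = 31x / (x + 13)^2 for real x > 0. By the quotient rule, f'(x) = 31(13 - x)/(x + 13)^3, which is positive for x < 13 and negative for x > 13. So f has a unique maximum at x = 13, and since 13 is a positive integer, the supremum over n ≥ 1 is attained at n = 13: d_13 = 31·13/(13 + 13)^2 = 31·13/676 = 31/52. Hence ||D|| = 31/52.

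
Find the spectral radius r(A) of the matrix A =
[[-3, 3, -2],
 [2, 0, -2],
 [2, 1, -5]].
r(A) ≈ 4.3153

The eigenvalues of A are the roots of its characteristic polynomial. With M = A (coefficients from the trace, the sum of principal 2x2 minors, and det A):
  p(λ) = det(λ I - M) = λ^3 + 8λ^2 + 15λ - 8.
No integer candidate from the rational root theorem (±divisors of 8) is a root, so the roots are irrational. The cubic discriminant is Δ = -1724 < 0, so there is one real root and a complex-conjugate pair. p(0) = -8 and p(1) = 16 have opposite signs, so a root lies in (0, 1); Newton's method refines it to λ ≈ 0.4296. Dividing out (λ - (0.4296)) leaves approximately λ^2 + 8.4296λ + 18.6215. For λ^2 + 8.4296λ + 18.6215 the discriminant is -3.4275. It is negative, so the remaining roots are the complex-conjugate pair λ ≈ -4.2148 ± 0.9257i. Their product equals the constant term, so |λ|^2 ≈ 18.6215 and |λ| ≈ 4.3153.
Thus the eigenvalues (to 4 decimals) are 0.4296 (modulus 0.4296); -4.2148 ± 0.9257i (modulus 4.3153). The spectral radius is the largest modulus: r(A) ≈ 4.3153. (Cross-check: r(A) ≤ ||A||_2 ≈ 6.2161; equality holds whenever A is normal, though it can also hold for some non-normal A.)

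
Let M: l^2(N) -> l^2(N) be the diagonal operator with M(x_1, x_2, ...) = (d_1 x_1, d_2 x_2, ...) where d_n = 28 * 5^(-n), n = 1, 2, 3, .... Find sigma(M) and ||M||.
sigma(M) = {28 * 5^(-n) : n ≥ 1} ∪ {0}; ||M|| = 28/5

A bounded diagonal operator on l^2 with diagonal entries d_n has spectrum equal to the closure of {d_n : n ≥ 1}: every d_n is an eigenvalue (with eigenvector e_n), so {d_n} ⊂ sigma(M); the spectrum is closed, so its closure is too; and for lambda not in the closure, (M - lambda I) has bounded inverse (the diagonal entries 1/(d_n - lambda) are bounded). For our sequence d_n = 28 * 5^(-n), n = 1, 2, 3, ...:
  - {d_n} = {28 * 5^(-n) : n ≥ 1}; the only limit point is 0
  - closure = {28 * 5^(-n) : n ≥ 1} ∪ {0}
For the norm: a diagonal operator has ||M|| = sup_n |d_n|. Here d_n = 28 * 5^(-n) is positive and decreasing, so sup_n |d_n| = d_1 = 28/5. So ||M|| = 28/5.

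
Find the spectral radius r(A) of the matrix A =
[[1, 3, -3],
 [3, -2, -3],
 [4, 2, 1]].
r(A) ≈ 4.61

The eigenvalues of A are the roots of its characteristic polynomial. With M = A (coefficients from the trace, the sum of principal 2x2 minors, and det A):
  p(λ) = det(λ I - M) = λ^3 + 6λ + 83.
No integer candidate from the rational root theorem (±divisors of 83) is a root, so the roots are irrational. The cubic discriminant is Δ = -186867 < 0, so there is one real root and a complex-conjugate pair. p(-4) = -5 and p(-3) = 38 have opposite signs, so a root lies in (-4, -3); Newton's method refines it to λ ≈ -3.9054. Dividing out (λ - (-3.9054)) leaves approximately λ^2 - 3.9054λ + 21.2524. For λ^2 - 3.9054λ + 21.2524 the discriminant is -69.7573. It is negative, so the remaining roots are the complex-conjugate pair λ ≈ 1.9527 ± 4.176i. Their product equals the constant term, so |λ|^2 ≈ 21.2524 and |λ| ≈ 4.61.
Thus the eigenvalues (to 4 decimals) are -3.9054 (modulus 3.9054); 1.9527 ± 4.176i (modulus 4.61). The spectral radius is the largest modulus: r(A) ≈ 4.61. (Cross-check: r(A) ≤ ||A||_2 ≈ 5.7165; equality holds whenever A is normal, though it can also hold for some non-normal A.)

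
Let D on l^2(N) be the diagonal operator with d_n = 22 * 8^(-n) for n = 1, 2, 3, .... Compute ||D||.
||D|| = 11/4 (attained at n = 1)

For D diagonal, ||D|| = sup_n |d_n|. The sequence d_n = 22 * 8^(-n) is positive and strictly decreasing (ratio 8^(-1) < 1), so the supremum is d_1 = 22/8 = 11/4. Hence ||D|| = 11/4.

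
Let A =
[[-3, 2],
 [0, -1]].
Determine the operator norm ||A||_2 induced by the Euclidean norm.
||A||_2 = sqrt((14 + sqrt(160))/2) ≈ 3.6503 (= sqrt(largest eigenvalue of A^T A))

||A||_2 = sigma_max(A) = sqrt(lambda_max(A^T A)). Form the symmetric matrix M = A^T A =
[[9, -6],
 [-6, 5]].
Its characteristic polynomial (trace, determinant of M give the coefficients) is
  p(λ) = det(λ I - M) = λ^2 - 14λ + 9.
For λ^2 - 14λ + 9 the discriminant is 160. It is nonnegative but not a perfect square, so the roots are real and irrational: λ = (14 ± sqrt(160))/2 ≈ 13.3246, 0.6754.
So the eigenvalues of A^T A are ≈ 0.6754, 13.3246 (all ≥ 0, as they must be for A^T A). The largest is λ_max = (14 + sqrt(160))/2 ≈ 13.3246, hence ||A||_2 = sqrt(λ_max) = sqrt((14 + sqrt(160))/2) ≈ 3.6503.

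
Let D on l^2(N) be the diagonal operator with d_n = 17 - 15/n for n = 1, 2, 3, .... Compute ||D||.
||D|| = 17

For a diagonal operator on l^2 with entries d_n, ||D|| = sup_n |d_n|. Here d_1 = 2, d_2 = 19/2, ..., and d_n = 17 - 15/n increases monotonically toward 17. All terms lie in [2, 17), so |d_n| = d_n and the supremum is the limit 17, which is not attained by any individual d_n. Hence ||D|| = 17.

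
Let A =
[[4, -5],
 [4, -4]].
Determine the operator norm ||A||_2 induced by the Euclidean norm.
||A||_2 = sqrt((73 + sqrt(5265))/2) ≈ 8.5311 (= sqrt(largest eigenvalue of A^T A))

||A||_2 = sigma_max(A) = sqrt(lambda_max(A^T A)). Form the symmetric matrix M = A^T A =
[[32, -36],
 [-36, 41]].
Its characteristic polynomial (trace, determinant of M give the coefficients) is
  p(λ) = det(λ I - M) = λ^2 - 73λ + 16.
For λ^2 - 73λ + 16 the discriminant is 5265. It is nonnegative but not a perfect square, so the roots are real and irrational: λ = (73 ± sqrt(5265))/2 ≈ 72.7802, 0.2198.
So the eigenvalues of A^T A are ≈ 0.2198, 72.7802 (all ≥ 0, as they must be for A^T A). The largest is λ_max = (73 + sqrt(5265))/2 ≈ 72.7802, hence ||A||_2 = sqrt(λ_max) = sqrt((73 + sqrt(5265))/2) ≈ 8.5311.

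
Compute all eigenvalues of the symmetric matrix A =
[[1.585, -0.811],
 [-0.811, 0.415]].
sigma(A) ≈ {0, 2}

A is real symmetric, so its spectrum consists of real eigenvalues. Expanding the characteristic polynomial of the displayed matrix gives
  det(λ I - A) = p(λ) = λ^2 + (-2)λ + (0).
Solving p(λ) = 0 yields eigenvalues ≈ 0, 2. (A is shown rounded to 4 decimals, so these recover the underlying integer eigenvalues to within that precision.)
Verification: the trace of A = 2 equals the sum of eigenvalues 2, and det(A) ≈ 0.0001 matches the eigenvalue product 0.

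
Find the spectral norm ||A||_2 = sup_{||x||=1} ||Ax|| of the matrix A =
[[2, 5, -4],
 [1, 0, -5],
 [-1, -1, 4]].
||A||_2 ≈ 8.7123 (= sqrt(largest eigenvalue of A^T A))

||A||_2 = sigma_max(A) = sqrt(lambda_max(A^T A)). Form the symmetric matrix M = A^T A =
[[6, 11, -17],
 [11, 26, -24],
 [-17, -24, 57]].
Its characteristic polynomial (trace, sum of principal 2x2 minors, determinant of M give the coefficients) is
  p(λ) = det(λ I - M) = λ^3 - 89λ^2 + 994λ - 1.
No integer candidate from the rational root theorem (±divisors of 1) is a root, so the roots are irrational. The cubic discriminant is Δ = 3896574505 > 0, so there are three distinct real roots. p(0) = -1 and p(1) = 905 have opposite signs, so a root lies in (0, 1); Newton's method refines it to λ ≈ 0.001. p(13) = 77 and p(14) = -785 have opposite signs, so a root lies in (13, 14); Newton's method refines it to λ ≈ 13.0942. p(75) = -4201 and p(76) = 455 have opposite signs, so a root lies in (75, 76); Newton's method refines it to λ ≈ 75.9048. Check (Vieta): the three roots sum to 89, matching tr M = 89.
So the eigenvalues of A^T A are ≈ 0.001, 13.0942, 75.9048 (all ≥ 0, as they must be for A^T A). The largest is λ_max ≈ 75.9048, hence ||A||_2 = sqrt(λ_max) ≈ 8.7123.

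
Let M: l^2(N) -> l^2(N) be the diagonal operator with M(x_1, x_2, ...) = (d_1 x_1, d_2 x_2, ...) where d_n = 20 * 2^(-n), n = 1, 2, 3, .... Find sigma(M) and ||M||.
sigma(M) = {20 * 2^(-n) : n ≥ 1} ∪ {0}; ||M|| = 10

A bounded diagonal operator on l^2 with diagonal entries d_n has spectrum equal to the closure of {d_n : n ≥ 1}: every d_n is an eigenvalue (with eigenvector e_n), so {d_n} ⊂ sigma(M); the spectrum is closed, so its closure is too; and for lambda not in the closure, (M - lambda I) has bounded inverse (the diagonal entries 1/(d_n - lambda) are bounded). For our sequence d_n = 20 * 2^(-n), n = 1, 2, 3, ...:
  - {d_n} = {20 * 2^(-n) : n ≥ 1}; the only limit point is 0
  - closure = {20 * 2^(-n) : n ≥ 1} ∪ {0}
For the norm: a diagonal operator has ||M|| = sup_n |d_n|. Here d_n = 20 * 2^(-n) is positive and decreasing, so sup_n |d_n| = d_1 = 20/2 = 10. So ||M|| = 10.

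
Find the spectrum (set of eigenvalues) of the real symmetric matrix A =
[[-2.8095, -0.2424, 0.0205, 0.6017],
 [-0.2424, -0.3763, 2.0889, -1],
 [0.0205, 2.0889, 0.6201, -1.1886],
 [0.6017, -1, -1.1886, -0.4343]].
sigma(A) ≈ {-3, -2, -1, 3}

A is real symmetric, so its spectrum consists of real eigenvalues. Expanding the characteristic polynomial of the displayed matrix gives
  det(λ I - A) = p(λ) = λ^4 + (3)λ^3 + (-7)λ^2 + (-27)λ + (-18).
Solving p(λ) = 0 yields eigenvalues ≈ -3, -2, -1, 3. (A is shown rounded to 4 decimals, so these recover the underlying integer eigenvalues to within that precision.)
Verification: the trace of A = -3 equals the sum of eigenvalues -3, and det(A) ≈ -17.9999 matches the eigenvalue product -18.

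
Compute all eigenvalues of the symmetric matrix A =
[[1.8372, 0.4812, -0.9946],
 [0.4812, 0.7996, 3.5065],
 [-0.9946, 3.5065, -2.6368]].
sigma(A) ≈ {-5, 2, 3}

A is real symmetric, so its spectrum consists of real eigenvalues. Expanding the characteristic polynomial of the displayed matrix gives
  det(λ I - A) = p(λ) = λ^3 + (0)λ^2 + (-19)λ + (30).
Solving p(λ) = 0 yields eigenvalues ≈ -5, 2, 3. (A is shown rounded to 4 decimals, so these recover the underlying integer eigenvalues to within that precision.)
Verification: the trace of A = 0 equals the sum of eigenvalues 0, and det(A) ≈ -29.9998 matches the eigenvalue product -30.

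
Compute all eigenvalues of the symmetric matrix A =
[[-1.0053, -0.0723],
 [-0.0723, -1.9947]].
sigma(A) ≈ {-2, -1}

A is real symmetric, so its spectrum consists of real eigenvalues. Expanding the characteristic polynomial of the displayed matrix gives
  det(λ I - A) = p(λ) = λ^2 + (3)λ + (2).
Solving p(λ) = 0 yields eigenvalues ≈ -2, -1. (A is shown rounded to 4 decimals, so these recover the underlying integer eigenvalues to within that precision.)
Verification: the trace of A = -3 equals the sum of eigenvalues -3, and det(A) ≈ 2.0000 matches the eigenvalue product 2.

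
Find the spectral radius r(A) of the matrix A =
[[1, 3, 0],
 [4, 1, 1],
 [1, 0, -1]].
r(A) = (3 + sqrt(37))/2 ≈ 4.5414

The eigenvalues of A are the roots of its characteristic polynomial. With M = A (coefficients from the trace, the sum of principal 2x2 minors, and det A):
  p(λ) = det(λ I - M) = λ^3 - λ^2 - 13λ - 14.
By the rational root theorem any rational root is an integer divisor of 14. Testing λ = -2: p(-2) = -8 - 4 + 26 - 14 = 0, so λ = -2 is a root. Dividing out (λ + 2) leaves p(λ) = (λ + 2)(λ^2 - 3λ - 7). For λ^2 - 3λ - 7 the discriminant is 37. It is nonnegative but not a perfect square, so the roots are real and irrational: λ = (3 ± sqrt(37))/2 ≈ 4.5414, -1.5414.
Thus the eigenvalues (to 4 decimals) are 4.5414 (modulus 4.5414); -1.5414 (modulus 1.5414); -2 (modulus 2). The spectral radius is the largest modulus: r(A) = (3 + sqrt(37))/2 ≈ 4.5414. (Cross-check: r(A) ≤ ||A||_2 ≈ 4.7466; equality holds whenever A is normal, though it can also hold for some non-normal A.)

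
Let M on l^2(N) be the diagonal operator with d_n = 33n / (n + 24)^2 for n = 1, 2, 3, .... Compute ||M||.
||M|| = 11/32 (attained at n = 24)

For M diagonal, ||M|| = sup_n |d_n|. Treat f(x) = 33x / (x + 24)^2 for real x > 0. By the quotient rule, f'(x) = 33(24 - x)/(x + 24)^3, which is positive for x < 24 and negative for x > 24. So f has a unique maximum at x = 24, and since 24 is a positive integer, the supremum over n ≥ 1 is attained at n = 24: d_24 = 33·24/(24 + 24)^2 = 33·24/2304 = 11/32. Hence ||M|| = 11/32.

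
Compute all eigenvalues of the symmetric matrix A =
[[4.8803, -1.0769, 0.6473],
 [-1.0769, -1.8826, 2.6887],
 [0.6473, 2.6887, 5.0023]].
sigma(A) ≈ {-3, 5, 6}

A is real symmetric, so its spectrum consists of real eigenvalues. Expanding the characteristic polynomial of the displayed matrix gives
  det(λ I - A) = p(λ) = λ^3 + (-8)λ^2 + (-3)λ + (90).
Solving p(λ) = 0 yields eigenvalues ≈ -3, 5, 6. (A is shown rounded to 4 decimals, so these recover the underlying integer eigenvalues to within that precision.)
Verification: the trace of A = 8 equals the sum of eigenvalues 8, and det(A) ≈ -90.0005 matches the eigenvalue product -90.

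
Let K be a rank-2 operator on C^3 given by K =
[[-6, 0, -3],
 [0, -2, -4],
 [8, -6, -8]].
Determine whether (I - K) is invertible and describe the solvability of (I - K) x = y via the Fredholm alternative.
(I - K) is invertible (det(I - K) = 93 ≠ 0), so for every y in C^3 the equation (I - K) x = y has a unique solution.

K has rank 2 and factors as K = U V^T = u1 v1^T + u2 v2^T with u1 = (3, 1, -1), v1 = (-2, 0, -1), u2 = (0, -1, -3), v2 = (-2, 2, 3) (multiplying out reproduces the displayed K). The nonzero eigenvalues of U V^T coincide with those of the 2 x 2 matrix G = V^T U = [[v1·u1, v1·u2], [v2·u1, v2·u2]] = [[-5, 3], [-7, -11]], and by the Sylvester determinant identity det(I_3 - U V^T) = det(I_2 - V^T U) = det([[6, -3], [7, 12]]) = (6)(12) - (-3)(7) = 93. (Direct check: I - K =
[[7, 0, 3],
 [0, 3, 4],
 [-8, 6, 9]]
has determinant 93.) The finite-dimensional Fredholm alternative says: either (I - K) is invertible, or ker(I - K) ≠ {0} and then range(I - K) = ker((I - K)^*)^⊥, with dim ker(I - K) = dim ker((I - K)^*). Since det(I - K) ≠ 0, 1 is not an eigenvalue of K and ker(I - K) = {0}, so we are in the first case: for every y there is a unique x = (I - K)^(-1) y. (Explicitly, by the Woodbury identity, (I - U V^T)^(-1) = I + U (I_2 - G)^(-1) V^T.)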